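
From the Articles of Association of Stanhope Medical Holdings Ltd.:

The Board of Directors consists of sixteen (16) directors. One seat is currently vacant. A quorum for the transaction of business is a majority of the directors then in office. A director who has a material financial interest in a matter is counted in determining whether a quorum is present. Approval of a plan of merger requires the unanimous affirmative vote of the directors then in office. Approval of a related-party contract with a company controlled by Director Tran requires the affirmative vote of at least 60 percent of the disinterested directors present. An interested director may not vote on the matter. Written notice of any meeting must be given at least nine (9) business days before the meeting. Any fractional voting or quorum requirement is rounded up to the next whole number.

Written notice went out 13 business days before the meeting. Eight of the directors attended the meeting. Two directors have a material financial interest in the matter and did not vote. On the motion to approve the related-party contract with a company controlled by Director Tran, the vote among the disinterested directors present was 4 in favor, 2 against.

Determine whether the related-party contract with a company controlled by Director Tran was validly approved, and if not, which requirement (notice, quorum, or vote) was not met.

Valid — all requirements satisfied.

Notice: 13 business days given; 9 required (13 ≥ 9). Satisfied.
Quorum: 8 present (interested directors count toward quorum); quorum is 8. Satisfied.
Vote: the related-party contract with a company controlled by Director Tran requires three-fifths of the disinterested directors present (8 − 2 = 6). 3/5 of 6 = 3.60, rounded up to 4, so 4 affirmative votes are needed; 4 voted in favor. Satisfied.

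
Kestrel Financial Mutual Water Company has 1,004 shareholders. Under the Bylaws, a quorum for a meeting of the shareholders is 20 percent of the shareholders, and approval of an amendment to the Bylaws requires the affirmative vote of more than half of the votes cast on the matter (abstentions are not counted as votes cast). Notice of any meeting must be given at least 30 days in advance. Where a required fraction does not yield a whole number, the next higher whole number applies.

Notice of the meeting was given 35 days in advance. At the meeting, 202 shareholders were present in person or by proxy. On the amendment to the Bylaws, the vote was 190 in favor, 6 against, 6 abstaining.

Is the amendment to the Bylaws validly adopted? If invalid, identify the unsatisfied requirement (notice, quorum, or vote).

Valid — all requirements satisfied.

Notice: 35 days given; 30 required. Satisfied.
Quorum: 20% of 1,004 = 200.80, rounded up to 201; 202 present. Satisfied.
Vote: requires a majority of the votes cast (202 − 6 abstaining = 196); a majority of 196 is 99, so 99 needed; 190 in favor. Satisfied.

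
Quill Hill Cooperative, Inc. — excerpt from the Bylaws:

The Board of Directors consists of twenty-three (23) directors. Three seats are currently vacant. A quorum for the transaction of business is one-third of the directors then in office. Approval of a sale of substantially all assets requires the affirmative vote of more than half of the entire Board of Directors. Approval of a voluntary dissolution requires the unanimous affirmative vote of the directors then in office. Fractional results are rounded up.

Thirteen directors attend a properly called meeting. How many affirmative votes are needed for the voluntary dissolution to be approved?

The voluntary dissolution requires the unanimous vote of the directors then in office (20).
Unanimous means all 20.
(Only 13 can vote, so the voluntary dissolution cannot pass at this meeting, but the required vote is still 20.)

20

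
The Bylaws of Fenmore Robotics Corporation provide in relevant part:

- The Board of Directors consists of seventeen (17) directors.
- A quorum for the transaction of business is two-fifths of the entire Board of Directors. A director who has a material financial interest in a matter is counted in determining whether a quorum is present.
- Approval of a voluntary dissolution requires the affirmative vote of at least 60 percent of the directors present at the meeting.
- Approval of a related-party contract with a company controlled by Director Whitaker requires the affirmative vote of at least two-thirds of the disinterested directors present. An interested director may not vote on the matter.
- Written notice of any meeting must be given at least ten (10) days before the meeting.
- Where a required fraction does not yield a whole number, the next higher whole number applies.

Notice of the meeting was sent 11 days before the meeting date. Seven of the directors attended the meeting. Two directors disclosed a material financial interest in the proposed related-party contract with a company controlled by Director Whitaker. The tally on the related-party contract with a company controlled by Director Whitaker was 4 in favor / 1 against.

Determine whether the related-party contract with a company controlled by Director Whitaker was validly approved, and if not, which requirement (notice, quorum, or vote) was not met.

Valid — all requirements satisfied.

Notice: 11 days given; 10 required (11 ≥ 10). Satisfied.
Quorum: 7 present (interested directors count toward quorum); quorum is 7. Satisfied.
Vote: the related-party contract with a company controlled by Director Whitaker requires two-thirds of the disinterested directors present (7 − 2 = 5). 2/3 of 5 = 3.33, rounded up to 4, so 4 affirmative votes are needed; 4 voted in favor. Satisfied.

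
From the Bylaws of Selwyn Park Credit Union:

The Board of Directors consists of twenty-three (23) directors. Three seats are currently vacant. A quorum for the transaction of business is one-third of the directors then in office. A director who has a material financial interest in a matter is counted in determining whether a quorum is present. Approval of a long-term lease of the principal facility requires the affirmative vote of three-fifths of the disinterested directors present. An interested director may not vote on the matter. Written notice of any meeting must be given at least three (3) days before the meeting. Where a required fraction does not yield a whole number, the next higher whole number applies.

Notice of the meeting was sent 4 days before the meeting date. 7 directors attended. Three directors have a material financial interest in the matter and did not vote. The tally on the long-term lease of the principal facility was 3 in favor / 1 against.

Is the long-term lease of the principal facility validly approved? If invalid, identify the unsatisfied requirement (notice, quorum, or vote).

Notice: 4 days given; 3 required (4 ≥ 3). Satisfied.
Quorum: 7 present (interested directors count toward quorum); quorum is 7. Satisfied.
Vote: the long-term lease of the principal facility requires three-fifths of the disinterested directors present (7 − 3 = 4). 3/5 of 4 = 2.40, rounded up to 3, so 3 affirmative votes are needed; 3 voted in favor. Satisfied.

Valid — all requirements satisfied.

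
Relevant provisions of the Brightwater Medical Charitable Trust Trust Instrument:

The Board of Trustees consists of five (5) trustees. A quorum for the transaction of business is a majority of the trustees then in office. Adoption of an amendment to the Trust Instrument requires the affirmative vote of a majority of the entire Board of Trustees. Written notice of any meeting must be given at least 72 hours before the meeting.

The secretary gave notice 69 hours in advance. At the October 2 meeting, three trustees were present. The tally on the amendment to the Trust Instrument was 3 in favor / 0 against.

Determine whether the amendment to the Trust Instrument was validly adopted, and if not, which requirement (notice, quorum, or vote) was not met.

Invalid — notice requirement not satisfied.

Notice: 69 hours given; 72 required (69 < 72). Not satisfied.
Quorum: 3 present; quorum is 3. Satisfied.
Vote: the amendment to the Trust Instrument requires a majority of the entire Board of Trustees (5). A majority of 5 is 3, so 3 affirmative votes are needed; 3 voted in favor. Satisfied.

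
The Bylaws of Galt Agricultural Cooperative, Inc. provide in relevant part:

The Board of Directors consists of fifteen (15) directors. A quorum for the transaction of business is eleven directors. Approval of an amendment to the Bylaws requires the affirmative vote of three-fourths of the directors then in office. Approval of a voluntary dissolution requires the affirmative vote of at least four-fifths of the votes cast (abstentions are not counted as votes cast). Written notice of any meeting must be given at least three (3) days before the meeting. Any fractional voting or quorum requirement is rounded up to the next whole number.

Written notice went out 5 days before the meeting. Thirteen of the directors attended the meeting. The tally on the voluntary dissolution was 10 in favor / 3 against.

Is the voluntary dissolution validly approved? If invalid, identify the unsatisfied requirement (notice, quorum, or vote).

Invalid — vote requirement not satisfied.

Notice: 5 days given; 3 required (5 ≥ 3). Satisfied.
Quorum: 13 present; quorum is 11. Satisfied.
Vote: the voluntary dissolution requires four-fifths of the votes cast (13). 4/5 of 13 = 10.40, rounded up to 11, so 11 affirmative votes are needed; 10 voted in favor. Not satisfied.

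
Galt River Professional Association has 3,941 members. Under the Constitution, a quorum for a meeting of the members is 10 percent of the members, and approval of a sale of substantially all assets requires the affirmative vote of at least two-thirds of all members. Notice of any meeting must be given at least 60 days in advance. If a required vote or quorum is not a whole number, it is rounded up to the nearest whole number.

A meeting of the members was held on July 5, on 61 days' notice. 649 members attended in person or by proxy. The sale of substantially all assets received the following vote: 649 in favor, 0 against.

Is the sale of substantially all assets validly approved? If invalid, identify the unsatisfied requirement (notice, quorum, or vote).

Invalid — vote requirement not satisfied.

Notice: 61 days given; 60 required. Satisfied.
Quorum: 10% of 3,941 = 394.10, rounded up to 395; 649 present. Satisfied.
Vote: requires two-thirds of all members (3,941); 2/3 of 3941 = 2627.33, rounded up to 2628, so 2,628 needed; 649 in favor. Not satisfied.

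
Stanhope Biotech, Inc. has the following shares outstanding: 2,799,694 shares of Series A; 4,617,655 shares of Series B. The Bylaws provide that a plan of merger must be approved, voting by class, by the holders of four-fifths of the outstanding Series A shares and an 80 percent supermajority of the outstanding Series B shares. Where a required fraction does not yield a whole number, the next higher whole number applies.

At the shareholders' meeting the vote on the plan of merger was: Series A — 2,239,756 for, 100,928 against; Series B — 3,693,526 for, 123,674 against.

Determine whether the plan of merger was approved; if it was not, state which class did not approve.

Not approved — the Series B shares did not give the required vote.

Series A: 4/5 of 2799694 = 2239755.20, rounded up to 2239756; 2,239,756 required, 2,239,756 in favor — approved.
Series B: 4/5 of 4617655 = 3694124; 3,694,124 required, 3,693,526 in favor — not approved.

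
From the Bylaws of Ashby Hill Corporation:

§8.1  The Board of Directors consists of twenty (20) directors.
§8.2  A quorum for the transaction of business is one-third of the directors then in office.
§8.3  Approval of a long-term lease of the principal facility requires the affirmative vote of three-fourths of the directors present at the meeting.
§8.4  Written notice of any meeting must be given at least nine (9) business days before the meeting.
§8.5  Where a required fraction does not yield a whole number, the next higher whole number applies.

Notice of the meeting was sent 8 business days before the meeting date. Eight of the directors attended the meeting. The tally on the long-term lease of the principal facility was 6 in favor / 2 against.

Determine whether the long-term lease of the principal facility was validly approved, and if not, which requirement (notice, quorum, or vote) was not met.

Invalid — notice requirement not satisfied.

Notice: 8 business days given; 9 required (8 < 9). Not satisfied.
Quorum: 8 present; quorum is 7. Satisfied.
Vote: the long-term lease of the principal facility requires three-fourths of the directors present (8). 3/4 of 8 = 6, so 6 affirmative votes are needed; 6 voted in favor. Satisfied.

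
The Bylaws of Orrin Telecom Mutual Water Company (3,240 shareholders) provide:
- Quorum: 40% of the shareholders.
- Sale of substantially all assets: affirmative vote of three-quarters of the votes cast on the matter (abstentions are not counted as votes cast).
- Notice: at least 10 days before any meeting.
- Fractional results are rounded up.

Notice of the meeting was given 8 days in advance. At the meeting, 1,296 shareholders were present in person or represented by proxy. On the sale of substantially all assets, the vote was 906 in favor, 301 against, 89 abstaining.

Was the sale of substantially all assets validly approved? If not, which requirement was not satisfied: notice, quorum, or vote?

Invalid — notice requirement not satisfied.

Notice: 8 days given; 10 required. Not satisfied.
Quorum: 40% of 3,240 = 1,296; 1,296 present. Satisfied.
Vote: requires three-fourths of the votes cast (1,296 − 89 abstaining = 1,207); 3/4 of 1207 = 905.25, rounded up to 906, so 906 needed; 906 in favor. Satisfied.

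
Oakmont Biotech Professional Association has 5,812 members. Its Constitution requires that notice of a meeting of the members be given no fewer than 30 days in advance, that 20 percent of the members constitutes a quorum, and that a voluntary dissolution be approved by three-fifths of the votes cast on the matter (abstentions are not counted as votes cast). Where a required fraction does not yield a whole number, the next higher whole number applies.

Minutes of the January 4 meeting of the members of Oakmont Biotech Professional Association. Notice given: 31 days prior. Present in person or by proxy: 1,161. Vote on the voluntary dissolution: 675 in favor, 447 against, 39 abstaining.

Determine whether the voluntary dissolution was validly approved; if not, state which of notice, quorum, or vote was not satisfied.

Notice: 31 days given; 30 required. Satisfied.
Quorum: 20% of 5,812 = 1,162.40, rounded up to 1,163; 1,161 present. Not satisfied.
Vote: requires three-fifths of the votes cast (1,161 − 39 abstaining = 1,122); 3/5 of 1122 = 673.20, rounded up to 674, so 674 needed; 675 in favor. Satisfied.

Invalid — quorum requirement not satisfied.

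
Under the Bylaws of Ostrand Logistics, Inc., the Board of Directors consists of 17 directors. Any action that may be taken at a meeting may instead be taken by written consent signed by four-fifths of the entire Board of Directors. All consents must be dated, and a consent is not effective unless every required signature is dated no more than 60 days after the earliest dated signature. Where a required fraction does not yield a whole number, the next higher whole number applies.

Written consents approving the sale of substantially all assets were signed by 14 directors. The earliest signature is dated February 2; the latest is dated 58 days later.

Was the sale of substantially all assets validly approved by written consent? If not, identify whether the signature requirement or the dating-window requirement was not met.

Effective — both the signature and dating-window requirements are satisfied.

Signatures required: four-fifths of 17 — 4/5 of 17 = 13.60, rounded up to 14, so 14 needed; 14 signed. Sufficient.
Dating window: the latest signature is 58 days after the earliest; the limit is 60 days. Within the window.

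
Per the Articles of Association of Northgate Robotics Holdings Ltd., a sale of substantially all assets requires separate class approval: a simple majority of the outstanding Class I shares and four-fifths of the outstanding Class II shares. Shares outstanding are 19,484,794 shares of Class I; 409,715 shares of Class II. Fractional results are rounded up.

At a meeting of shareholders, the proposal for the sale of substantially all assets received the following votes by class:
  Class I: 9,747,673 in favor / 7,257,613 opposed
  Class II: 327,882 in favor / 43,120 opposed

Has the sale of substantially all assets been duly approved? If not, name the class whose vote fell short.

Approved — every class gave the required vote.

Class I: a majority of 19484794 is 9742398; 9,742,398 required, 9,747,673 in favor — approved.
Class II: 4/5 of 409715 = 327772; 327,772 required, 327,882 in favor — approved.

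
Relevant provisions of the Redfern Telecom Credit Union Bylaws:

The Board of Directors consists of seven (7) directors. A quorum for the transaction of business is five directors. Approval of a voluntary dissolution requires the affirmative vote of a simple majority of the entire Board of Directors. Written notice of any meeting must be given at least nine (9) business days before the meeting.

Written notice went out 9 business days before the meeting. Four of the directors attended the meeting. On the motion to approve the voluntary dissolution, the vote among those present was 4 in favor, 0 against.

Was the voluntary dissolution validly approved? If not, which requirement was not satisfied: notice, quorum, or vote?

Invalid — quorum requirement not satisfied.

Notice: 9 business days given; 9 required (9 ≥ 9). Satisfied.
Quorum: 4 present; quorum is 5. Not satisfied.
Vote: the voluntary dissolution requires a majority of the entire Board of Directors (7). A majority of 7 is 4, so 4 affirmative votes are needed; 4 voted in favor. Satisfied. (Moot — without a quorum no business can be validly transacted.)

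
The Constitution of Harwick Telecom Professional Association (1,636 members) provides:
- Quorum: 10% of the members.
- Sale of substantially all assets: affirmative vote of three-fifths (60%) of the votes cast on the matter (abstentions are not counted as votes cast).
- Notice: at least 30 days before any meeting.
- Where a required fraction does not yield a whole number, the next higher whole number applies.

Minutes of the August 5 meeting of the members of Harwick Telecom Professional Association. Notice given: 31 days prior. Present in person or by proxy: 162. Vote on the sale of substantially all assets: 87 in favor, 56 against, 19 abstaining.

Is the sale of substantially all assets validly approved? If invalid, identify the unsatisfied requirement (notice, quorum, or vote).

Notice: 31 days given; 30 required. Satisfied.
Quorum: 10% of 1,636 = 163.60, rounded up to 164; 162 present. Not satisfied.
Vote: requires three-fifths of the votes cast (162 − 19 abstaining = 143); 3/5 of 143 = 85.80, rounded up to 86, so 86 needed; 87 in favor. Satisfied.

Invalid — quorum requirement not satisfied.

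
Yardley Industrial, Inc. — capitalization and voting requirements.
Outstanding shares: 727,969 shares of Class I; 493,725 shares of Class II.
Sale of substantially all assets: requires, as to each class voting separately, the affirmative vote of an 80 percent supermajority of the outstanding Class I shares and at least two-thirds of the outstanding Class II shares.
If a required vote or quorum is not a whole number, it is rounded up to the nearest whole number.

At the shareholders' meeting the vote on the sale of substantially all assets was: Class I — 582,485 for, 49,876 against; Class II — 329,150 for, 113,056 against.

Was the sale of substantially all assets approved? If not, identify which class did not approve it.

Class I: 4/5 of 727969 = 582375.20, rounded up to 582376; 582,376 required, 582,485 in favor — approved.
Class II: 2/3 of 493725 = 329150; 329,150 required, 329,150 in favor — approved.

Approved — every class gave the required vote.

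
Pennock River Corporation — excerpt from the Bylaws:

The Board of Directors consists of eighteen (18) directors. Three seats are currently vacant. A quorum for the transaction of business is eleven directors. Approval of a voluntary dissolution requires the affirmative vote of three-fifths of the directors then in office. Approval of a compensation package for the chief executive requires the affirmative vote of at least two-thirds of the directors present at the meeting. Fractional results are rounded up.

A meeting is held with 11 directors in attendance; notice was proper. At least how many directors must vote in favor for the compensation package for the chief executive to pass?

The compensation package for the chief executive requires two-thirds of the directors present (11).
2/3 of 11 = 7.33, rounded up to 8.

8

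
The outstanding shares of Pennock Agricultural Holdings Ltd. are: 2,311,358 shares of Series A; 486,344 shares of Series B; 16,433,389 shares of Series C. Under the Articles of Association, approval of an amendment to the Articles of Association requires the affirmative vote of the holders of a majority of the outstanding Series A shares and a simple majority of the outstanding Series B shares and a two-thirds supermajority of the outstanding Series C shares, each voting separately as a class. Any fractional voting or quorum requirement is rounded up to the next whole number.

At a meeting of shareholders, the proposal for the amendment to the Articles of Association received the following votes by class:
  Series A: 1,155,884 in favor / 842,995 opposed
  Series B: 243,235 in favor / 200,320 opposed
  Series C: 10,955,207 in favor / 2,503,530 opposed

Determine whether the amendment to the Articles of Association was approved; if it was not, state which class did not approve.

Not approved — the Series C shares did not give the required vote.

Series A: a majority of 2311358 is 1155680; 1,155,680 required, 1,155,884 in favor — approved.
Series B: a majority of 486344 is 243173; 243,173 required, 243,235 in favor — approved.
Series C: 2/3 of 16433389 = 10955592.67, rounded up to 10955593; 10,955,593 required, 10,955,207 in favor — not approved.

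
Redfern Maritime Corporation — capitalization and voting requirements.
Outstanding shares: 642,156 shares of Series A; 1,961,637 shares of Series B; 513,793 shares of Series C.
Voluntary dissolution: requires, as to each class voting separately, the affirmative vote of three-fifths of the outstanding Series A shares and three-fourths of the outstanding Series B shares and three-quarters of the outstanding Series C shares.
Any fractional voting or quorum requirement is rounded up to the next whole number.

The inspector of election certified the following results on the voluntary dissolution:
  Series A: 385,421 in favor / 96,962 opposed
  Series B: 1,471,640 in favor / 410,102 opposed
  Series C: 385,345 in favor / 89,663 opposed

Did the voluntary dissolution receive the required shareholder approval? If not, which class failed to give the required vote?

Series A: 3/5 of 642156 = 385293.60, rounded up to 385294; 385,294 required, 385,421 in favor — approved.
Series B: 3/4 of 1961637 = 1471227.75, rounded up to 1471228; 1,471,228 required, 1,471,640 in favor — approved.
Series C: 3/4 of 513793 = 385344.75, rounded up to 385345; 385,345 required, 385,345 in favor — approved.

Approved — every class gave the required vote.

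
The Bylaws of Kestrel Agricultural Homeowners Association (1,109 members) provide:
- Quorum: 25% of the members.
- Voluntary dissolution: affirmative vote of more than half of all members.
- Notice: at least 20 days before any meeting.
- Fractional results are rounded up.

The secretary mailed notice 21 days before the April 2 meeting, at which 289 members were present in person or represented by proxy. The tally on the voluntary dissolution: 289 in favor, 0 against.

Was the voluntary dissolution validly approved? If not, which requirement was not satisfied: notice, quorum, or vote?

Invalid — vote requirement not satisfied.

Notice: 21 days given; 20 required. Satisfied.
Quorum: 25% of 1,109 = 277.25, rounded up to 278; 289 present. Satisfied.
Vote: requires a majority of all members (1,109); a majority of 1109 is 555, so 555 needed; 289 in favor. Not satisfied.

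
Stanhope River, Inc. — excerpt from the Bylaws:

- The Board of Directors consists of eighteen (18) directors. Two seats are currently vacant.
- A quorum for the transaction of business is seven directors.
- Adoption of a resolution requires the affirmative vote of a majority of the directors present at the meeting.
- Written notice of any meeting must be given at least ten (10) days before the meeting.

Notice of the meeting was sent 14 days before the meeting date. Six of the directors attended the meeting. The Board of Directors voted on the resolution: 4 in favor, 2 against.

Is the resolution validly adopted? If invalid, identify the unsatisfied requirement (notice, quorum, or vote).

Invalid — quorum requirement not satisfied.

Notice: 14 days given; 10 required (14 ≥ 10). Satisfied.
Quorum: 6 present; quorum is 7. Not satisfied.
Vote: the resolution requires a majority of the directors present (6). A majority of 6 is 4, so 4 affirmative votes are needed; 4 voted in favor. Satisfied. (Moot — without a quorum no business can be validly transacted.)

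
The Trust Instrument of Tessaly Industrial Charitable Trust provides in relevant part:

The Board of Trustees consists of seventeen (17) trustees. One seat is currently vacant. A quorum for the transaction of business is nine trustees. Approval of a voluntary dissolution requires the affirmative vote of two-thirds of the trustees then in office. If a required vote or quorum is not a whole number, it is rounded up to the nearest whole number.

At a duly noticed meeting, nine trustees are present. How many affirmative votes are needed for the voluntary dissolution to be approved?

11

The voluntary dissolution requires two-thirds of the trustees then in office (16).
2/3 of 16 = 10.67, rounded up to 11.
(Only 9 can vote, so the voluntary dissolution cannot pass at this meeting, but the required vote is still 11.)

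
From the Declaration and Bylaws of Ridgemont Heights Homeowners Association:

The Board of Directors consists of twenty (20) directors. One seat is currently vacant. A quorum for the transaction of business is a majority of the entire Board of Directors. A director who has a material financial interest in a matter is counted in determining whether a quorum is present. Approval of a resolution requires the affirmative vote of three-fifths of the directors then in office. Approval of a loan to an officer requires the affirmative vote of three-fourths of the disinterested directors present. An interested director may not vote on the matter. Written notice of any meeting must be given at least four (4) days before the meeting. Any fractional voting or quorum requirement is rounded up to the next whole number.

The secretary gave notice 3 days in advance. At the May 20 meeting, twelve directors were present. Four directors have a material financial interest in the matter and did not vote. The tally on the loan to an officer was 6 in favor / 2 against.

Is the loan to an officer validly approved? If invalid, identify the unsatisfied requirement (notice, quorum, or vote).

Notice: 3 days given; 4 required (3 < 4). Not satisfied.
Quorum: 12 present (interested directors count toward quorum); quorum is 11. Satisfied.
Vote: the loan to an officer requires three-fourths of the disinterested directors present (12 − 4 = 8). 3/4 of 8 = 6, so 6 affirmative votes are needed; 6 voted in favor. Satisfied.

Invalid — notice requirement not satisfied.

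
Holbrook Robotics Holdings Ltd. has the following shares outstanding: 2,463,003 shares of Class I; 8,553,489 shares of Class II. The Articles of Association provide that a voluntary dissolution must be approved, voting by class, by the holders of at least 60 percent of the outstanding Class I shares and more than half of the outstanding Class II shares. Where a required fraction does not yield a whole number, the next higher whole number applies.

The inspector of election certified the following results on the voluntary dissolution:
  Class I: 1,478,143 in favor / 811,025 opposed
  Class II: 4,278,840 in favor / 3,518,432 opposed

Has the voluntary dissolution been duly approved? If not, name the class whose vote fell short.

Class I: 3/5 of 2463003 = 1477801.80, rounded up to 1477802; 1,477,802 required, 1,478,143 in favor — approved.
Class II: a majority of 8553489 is 4276745; 4,276,745 required, 4,278,840 in favor — approved.

Approved — every class gave the required vote.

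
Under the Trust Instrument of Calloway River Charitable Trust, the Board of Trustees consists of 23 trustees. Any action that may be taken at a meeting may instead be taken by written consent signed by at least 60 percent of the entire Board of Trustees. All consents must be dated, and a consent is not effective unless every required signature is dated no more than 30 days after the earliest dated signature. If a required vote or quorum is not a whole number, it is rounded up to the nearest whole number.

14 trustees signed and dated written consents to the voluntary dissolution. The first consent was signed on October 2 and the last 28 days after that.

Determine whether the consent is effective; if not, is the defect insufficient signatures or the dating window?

Signatures required: at least 60 percent of 23 — 3/5 of 23 = 13.80, rounded up to 14, so 14 needed; 14 signed. Sufficient.
Dating window: the latest signature is 28 days after the earliest; the limit is 30 days. Within the window.

Effective — both the signature and dating-window requirements are satisfied.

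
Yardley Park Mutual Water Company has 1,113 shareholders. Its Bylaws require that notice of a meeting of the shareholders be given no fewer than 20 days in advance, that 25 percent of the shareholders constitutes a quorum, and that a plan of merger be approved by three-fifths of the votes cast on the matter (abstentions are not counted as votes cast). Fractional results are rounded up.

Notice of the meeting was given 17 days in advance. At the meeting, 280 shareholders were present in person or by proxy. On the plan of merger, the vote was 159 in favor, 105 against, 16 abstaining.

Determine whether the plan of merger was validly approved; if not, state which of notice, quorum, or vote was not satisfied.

Notice: 17 days given; 20 required. Not satisfied.
Quorum: 25% of 1,113 = 278.25, rounded up to 279; 280 present. Satisfied.
Vote: requires three-fifths of the votes cast (280 − 16 abstaining = 264); 3/5 of 264 = 158.40, rounded up to 159, so 159 needed; 159 in favor. Satisfied.

Invalid — notice requirement not satisfied.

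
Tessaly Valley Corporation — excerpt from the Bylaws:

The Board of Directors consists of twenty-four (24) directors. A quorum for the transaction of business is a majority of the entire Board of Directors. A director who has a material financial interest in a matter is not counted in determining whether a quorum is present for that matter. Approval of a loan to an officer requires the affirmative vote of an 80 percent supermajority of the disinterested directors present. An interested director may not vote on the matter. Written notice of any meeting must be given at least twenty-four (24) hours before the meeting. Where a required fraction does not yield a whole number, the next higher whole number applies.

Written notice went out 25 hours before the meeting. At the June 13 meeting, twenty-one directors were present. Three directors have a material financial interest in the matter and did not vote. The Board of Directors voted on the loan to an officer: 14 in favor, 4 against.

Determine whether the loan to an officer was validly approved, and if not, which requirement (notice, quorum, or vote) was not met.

Notice: 25 hours given; 24 required (25 ≥ 24). Satisfied.
Quorum: 21 present, but the 3 interested directors do not count, leaving 18. Quorum is 13. Satisfied.
Vote: the loan to an officer requires four-fifths of the disinterested directors present (21 − 3 = 18). 4/5 of 18 = 14.40, rounded up to 15, so 15 affirmative votes are needed; 14 voted in favor. Not satisfied.

Invalid — vote requirement not satisfied.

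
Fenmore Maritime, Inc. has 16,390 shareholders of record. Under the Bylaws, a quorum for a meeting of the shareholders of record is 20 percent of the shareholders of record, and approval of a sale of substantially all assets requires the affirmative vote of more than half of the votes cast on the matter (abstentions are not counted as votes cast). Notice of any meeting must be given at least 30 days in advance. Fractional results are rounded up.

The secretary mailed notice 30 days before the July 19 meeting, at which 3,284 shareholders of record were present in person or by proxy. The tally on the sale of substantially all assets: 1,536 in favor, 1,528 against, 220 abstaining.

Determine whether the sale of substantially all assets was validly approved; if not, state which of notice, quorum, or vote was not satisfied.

Notice: 30 days given; 30 required. Satisfied.
Quorum: 20% of 16,390 = 3,278; 3,284 present. Satisfied.
Vote: requires a majority of the votes cast (3,284 − 220 abstaining = 3,064); a majority of 3064 is 1533, so 1,533 needed; 1,536 in favor. Satisfied.

Valid — all requirements satisfied.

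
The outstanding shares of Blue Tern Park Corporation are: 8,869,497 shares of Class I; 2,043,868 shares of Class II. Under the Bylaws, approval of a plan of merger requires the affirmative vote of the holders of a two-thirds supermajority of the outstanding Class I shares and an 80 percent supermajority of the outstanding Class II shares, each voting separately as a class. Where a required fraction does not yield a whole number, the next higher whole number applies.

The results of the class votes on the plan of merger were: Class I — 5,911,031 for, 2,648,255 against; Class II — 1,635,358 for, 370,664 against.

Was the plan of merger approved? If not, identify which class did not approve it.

Not approved — the Class I shares did not give the required vote.

Class I: 2/3 of 8869497 = 5912998; 5,912,998 required, 5,911,031 in favor — not approved.
Class II: 4/5 of 2043868 = 1635094.40, rounded up to 1635095; 1,635,095 required, 1,635,358 in favor — approved.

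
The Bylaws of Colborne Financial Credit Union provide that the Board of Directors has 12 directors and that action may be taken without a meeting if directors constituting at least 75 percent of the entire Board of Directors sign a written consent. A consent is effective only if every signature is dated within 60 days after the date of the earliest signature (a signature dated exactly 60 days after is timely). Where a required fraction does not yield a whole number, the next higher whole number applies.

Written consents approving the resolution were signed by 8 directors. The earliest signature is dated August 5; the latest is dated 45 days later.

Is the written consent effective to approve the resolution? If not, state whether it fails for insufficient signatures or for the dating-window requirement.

Signatures required: at least 75 percent of 12 — 3/4 of 12 = 9, so 9 needed; 8 signed. Insufficient.
Dating window: the latest signature is 45 days after the earliest; the limit is 60 days. Within the window.

Not effective — insufficient signatures.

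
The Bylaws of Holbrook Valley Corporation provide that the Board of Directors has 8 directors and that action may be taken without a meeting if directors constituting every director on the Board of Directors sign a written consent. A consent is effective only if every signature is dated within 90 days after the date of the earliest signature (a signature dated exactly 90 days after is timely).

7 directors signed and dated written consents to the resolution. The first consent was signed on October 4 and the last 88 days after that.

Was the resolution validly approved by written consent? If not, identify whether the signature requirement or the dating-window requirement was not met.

Not effective — insufficient signatures.

Signatures required: every one of 8 — unanimous means all 8, so 8 needed; 7 signed. Insufficient.
Dating window: the latest signature is 88 days after the earliest; the limit is 90 days. Within the window.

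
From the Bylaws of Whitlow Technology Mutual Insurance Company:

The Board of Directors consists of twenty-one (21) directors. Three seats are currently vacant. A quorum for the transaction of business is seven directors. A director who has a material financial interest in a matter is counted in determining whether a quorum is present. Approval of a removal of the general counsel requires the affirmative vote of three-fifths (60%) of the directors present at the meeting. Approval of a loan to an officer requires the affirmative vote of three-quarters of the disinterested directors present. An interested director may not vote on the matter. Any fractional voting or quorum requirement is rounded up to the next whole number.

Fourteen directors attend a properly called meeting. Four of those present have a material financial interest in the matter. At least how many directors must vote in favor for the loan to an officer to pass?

The loan to an officer requires three-fourths of the disinterested directors present (14 − 4 = 10).
3/4 of 10 = 7.50, rounded up to 8.

8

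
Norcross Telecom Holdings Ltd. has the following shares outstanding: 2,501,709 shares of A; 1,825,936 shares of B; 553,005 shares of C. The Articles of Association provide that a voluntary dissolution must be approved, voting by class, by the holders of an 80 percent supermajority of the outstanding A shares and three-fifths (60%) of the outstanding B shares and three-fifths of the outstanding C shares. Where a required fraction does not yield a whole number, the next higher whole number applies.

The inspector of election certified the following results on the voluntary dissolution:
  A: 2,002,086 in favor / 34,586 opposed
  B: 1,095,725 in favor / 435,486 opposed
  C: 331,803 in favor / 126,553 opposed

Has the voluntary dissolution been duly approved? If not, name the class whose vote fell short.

Approved — every class gave the required vote.

A: 4/5 of 2501709 = 2001367.20, rounded up to 2001368; 2,001,368 required, 2,002,086 in favor — approved.
B: 3/5 of 1825936 = 1095561.60, rounded up to 1095562; 1,095,562 required, 1,095,725 in favor — approved.
C: 3/5 of 553005 = 331803; 331,803 required, 331,803 in favor — approved.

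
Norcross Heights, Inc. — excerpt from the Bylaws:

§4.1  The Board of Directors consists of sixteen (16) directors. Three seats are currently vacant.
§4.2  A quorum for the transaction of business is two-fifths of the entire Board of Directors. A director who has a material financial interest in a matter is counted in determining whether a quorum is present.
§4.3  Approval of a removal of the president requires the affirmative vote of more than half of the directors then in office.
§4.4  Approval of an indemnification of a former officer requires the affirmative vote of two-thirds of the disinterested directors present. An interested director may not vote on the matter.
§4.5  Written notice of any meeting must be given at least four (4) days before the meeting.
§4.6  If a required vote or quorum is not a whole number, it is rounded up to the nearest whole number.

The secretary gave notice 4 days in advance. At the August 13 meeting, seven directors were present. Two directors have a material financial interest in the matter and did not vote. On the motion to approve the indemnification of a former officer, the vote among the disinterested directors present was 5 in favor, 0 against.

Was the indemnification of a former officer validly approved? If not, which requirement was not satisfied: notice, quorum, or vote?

Notice: 4 days given; 4 required (4 ≥ 4). Satisfied.
Quorum: 7 present (interested directors count toward quorum); quorum is 7. Satisfied.
Vote: the indemnification of a former officer requires two-thirds of the disinterested directors present (7 − 2 = 5). 2/3 of 5 = 3.33, rounded up to 4, so 4 affirmative votes are needed; 5 voted in favor. Satisfied.

Valid — all requirements satisfied.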